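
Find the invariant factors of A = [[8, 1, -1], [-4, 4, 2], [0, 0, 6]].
The Jordan structure of A has elementary divisors (x - 6)^2, (x - 6). Arranging the block sizes at each eigenvalue in decreasing order and taking row products gives the invariant factors.

Invariant factors (smallest first, each dividing the next): x - 6, (x - 6)^2.

Check: the last factor (x - 6)^2 is the minimal polynomial, and the product (x - 6)^3 is the characteristic polynomial.

x - 6, (x - 6)^2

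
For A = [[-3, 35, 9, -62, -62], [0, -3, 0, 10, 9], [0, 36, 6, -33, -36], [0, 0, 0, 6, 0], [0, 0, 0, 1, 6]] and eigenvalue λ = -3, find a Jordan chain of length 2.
v_1 = [[-3, 1, -4, 0, 0]]^T, v_2 = [[-1, 0, 0, 0, 0]]^T

We seek v_1 ∈ ker((A + 3I)^2) \ ker(A + 3I), then set v_{i+1} = (A + 3I) v_i.

One such chain is v_1 = [[-3, 1, -4, 0, 0]]^T, v_2 = [[-1, 0, 0, 0, 0]]^T. Check: (A + 3I) v_2 = [[0, 0, 0, 0, 0]]^T = 0.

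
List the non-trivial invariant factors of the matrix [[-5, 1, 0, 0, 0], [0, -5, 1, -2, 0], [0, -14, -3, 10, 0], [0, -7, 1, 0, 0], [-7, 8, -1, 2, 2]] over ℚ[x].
x - 2, (x - 2)(x + 5)^3

The Jordan structure of A has elementary divisors (x + 5)^3, (x - 2), (x - 2). Arranging the block sizes at each eigenvalue in decreasing order and taking row products gives the invariant factors.

Invariant factors (smallest first, each dividing the next): x - 2, (x - 2)(x + 5)^3.

Check: the last factor (x - 2)(x + 5)^3 is the minimal polynomial, and the product (x - 2)^2(x + 5)^3 is the characteristic polynomial.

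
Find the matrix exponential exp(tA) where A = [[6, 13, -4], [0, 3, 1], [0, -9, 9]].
e^{tA} = [[e^{6*t}, t*(26 - 3*t)*e^{6*t}/2, t*(t - 8)*e^{6*t}/2], [0, (1 - 3*t)*e^{6*t}, t*e^{6*t}], [0, -9*t*e^{6*t}, (3*t + 1)*e^{6*t}]]

A has Jordan form J = [[6, 1, 0], [0, 6, 1], [0, 0, 6]] with A = PJP^{-1}, so e^{tA} = P e^{tJ} P^{-1}.

For a Jordan block J_k(λ), e^{tJ_k(λ)} = e^{λt} · (I + tN + t^2 N^2/2! + ... + t^{k-1} N^{k-1}/(k-1)!) where N is the nilpotent superdiagonal part.

Assembling the blocks and conjugating back gives the entries of e^{tA} as shown above.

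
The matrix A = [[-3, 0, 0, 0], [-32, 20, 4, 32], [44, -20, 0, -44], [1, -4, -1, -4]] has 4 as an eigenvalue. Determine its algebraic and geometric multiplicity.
algebraic multiplicity 1, geometric multiplicity 1

The characteristic polynomial is (x - 6)^2(x - 4)(x + 3), so the factor x - 4 appears with exponent 1: the algebraic multiplicity is 1.

rank(A - 4I) = 3, so the eigenspace has dimension 4 - 3 = 1: the geometric multiplicity is 1.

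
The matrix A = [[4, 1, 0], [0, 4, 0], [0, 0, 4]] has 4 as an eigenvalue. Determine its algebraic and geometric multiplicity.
The characteristic polynomial is (x - 4)^3, so the factor x - 4 appears with exponent 3: the algebraic multiplicity is 3.

rank(A - 4I) = 1, so the eigenspace has dimension 3 - 1 = 2: the geometric multiplicity is 2.

Since 2 < 3, A is not diagonalizable.

algebraic multiplicity 3, geometric multiplicity 2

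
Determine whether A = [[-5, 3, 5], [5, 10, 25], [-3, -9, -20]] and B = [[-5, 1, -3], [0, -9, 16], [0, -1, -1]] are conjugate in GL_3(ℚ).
Two matrices over a field are similar if and only if they have the same invariant factors.

Both A and B have characteristic polynomial (x + 5)^3 and minimal polynomial (x + 5)^3. Computing further, both have invariant factors (x + 5)^3. Hence A and B are similar.

Yes.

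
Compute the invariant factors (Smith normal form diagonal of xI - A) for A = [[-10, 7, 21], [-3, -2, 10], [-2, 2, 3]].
The Jordan structure of A has elementary divisors (x + 3)^3. Arranging the block sizes at each eigenvalue in decreasing order and taking row products gives the invariant factors.

Invariant factors (smallest first, each dividing the next): (x + 3)^3.

Check: the last factor (x + 3)^3 is the minimal polynomial, and the product (x + 3)^3 is the characteristic polynomial.

(x + 3)^3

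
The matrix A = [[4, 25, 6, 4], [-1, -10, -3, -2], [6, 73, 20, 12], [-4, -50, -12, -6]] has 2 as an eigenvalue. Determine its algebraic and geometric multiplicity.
algebraic multiplicity 4, geometric multiplicity 2

The characteristic polynomial is (x - 2)^4, so the factor x - 2 appears with exponent 4: the algebraic multiplicity is 4.

rank(A - 2I) = 2, so the eigenspace has dimension 4 - 2 = 2: the geometric multiplicity is 2.

Since 2 < 4, A is not diagonalizable.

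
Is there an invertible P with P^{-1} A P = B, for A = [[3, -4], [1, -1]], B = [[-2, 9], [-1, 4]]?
Yes.

Two matrices over a field are similar if and only if they have the same invariant factors.

Both A and B have characteristic polynomial (x - 1)^2 and minimal polynomial (x - 1)^2. Computing further, both have invariant factors (x - 1)^2. Hence A and B are similar.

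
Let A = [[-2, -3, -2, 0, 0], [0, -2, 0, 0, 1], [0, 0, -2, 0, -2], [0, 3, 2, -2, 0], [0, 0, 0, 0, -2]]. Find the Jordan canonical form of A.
J = [[-2, 1, 0, 0, 0], [0, -2, 1, 0, 0], [0, 0, -2, 0, 0], [0, 0, 0, -2, 0], [0, 0, 0, 0, -2]]

The characteristic polynomial is det(xI - A) = (x + 2)^5, so the eigenvalues are -2 (algebraic multiplicity 5).

For λ = -2: rank(A + 2I) = 2, rank((A + 2I)^2) = 1, rank((A + 2I)^3) = 0. The eigenspace has dimension 5 - 2 = 3, so there are 3 Jordan blocks; the rank sequence gives block sizes [3, 1, 1].

Assembling the blocks gives the Jordan form J above.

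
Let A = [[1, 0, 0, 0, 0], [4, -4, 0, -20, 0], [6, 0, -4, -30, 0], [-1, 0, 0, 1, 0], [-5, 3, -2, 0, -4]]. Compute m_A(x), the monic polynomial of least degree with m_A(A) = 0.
The characteristic polynomial factors as (x - 1)^2(x + 4)^3. The minimal polynomial is ∏(x - λ)^{k_λ} where k_λ is the size of the largest Jordan block at λ.

For λ = -4: rank(A + 4I) = 3, and the largest Jordan block has size 2 (the smallest k with rank((A + 4I)^k) = rank((A + 4I)^(k+1))).
For λ = 1: rank(A - I) = 4, and the largest Jordan block has size 2 (the smallest k with rank((A - I)^k) = rank((A - I)^(k+1))).

So m_A(x) = (x - 1)^2(x + 4)^2.

m_A(x) = (x - 1)^2(x + 4)^2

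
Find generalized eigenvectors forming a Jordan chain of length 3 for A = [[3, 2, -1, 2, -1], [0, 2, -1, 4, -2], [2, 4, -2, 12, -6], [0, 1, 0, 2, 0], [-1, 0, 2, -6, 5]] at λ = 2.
v_1 = [[0, 0, 1, 0, -1]]^T, v_2 = [[0, 1, 2, 0, -1]]^T, v_3 = [[1, 0, 2, 1, 1]]^T

We seek v_1 ∈ ker((A - 2I)^3) \ ker((A - 2I)^2), then set v_{i+1} = (A - 2I) v_i.

One such chain is v_1 = [[0, 0, 1, 0, -1]]^T, v_2 = [[0, 1, 2, 0, -1]]^T, v_3 = [[1, 0, 2, 1, 1]]^T. Check: (A - 2I) v_3 = [[0, 0, 0, 0, 0]]^T = 0.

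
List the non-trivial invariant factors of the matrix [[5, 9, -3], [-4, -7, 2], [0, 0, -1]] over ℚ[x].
The Jordan structure of A has elementary divisors (x + 1)^2, (x + 1). Arranging the block sizes at each eigenvalue in decreasing order and taking row products gives the invariant factors.

Invariant factors (smallest first, each dividing the next): x + 1, (x + 1)^2.

Check: the last factor (x + 1)^2 is the minimal polynomial, and the product (x + 1)^3 is the characteristic polynomial.

x + 1, (x + 1)^2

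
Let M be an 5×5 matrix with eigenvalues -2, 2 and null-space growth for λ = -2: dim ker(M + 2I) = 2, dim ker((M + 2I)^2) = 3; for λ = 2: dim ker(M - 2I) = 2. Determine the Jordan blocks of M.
Jordan blocks: (-2, 2), (-2, 1), (2, 1), (2, 1)

λ = -2: successive nullity increments [2, 1] count blocks of size ≥ k; block sizes are [2, 1].
λ = 2: successive nullity increments [2] count blocks of size ≥ k; block sizes are [1, 1].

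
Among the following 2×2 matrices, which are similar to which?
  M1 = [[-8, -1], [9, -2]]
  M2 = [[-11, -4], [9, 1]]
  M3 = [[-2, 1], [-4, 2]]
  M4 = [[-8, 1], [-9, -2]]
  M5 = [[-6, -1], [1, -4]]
2 classes: {M1, M2, M4, M5}, {M3}

Characteristic polynomials: χ_{M1} = (x + 5)^2, χ_{M2} = (x + 5)^2, χ_{M3} = x^2, χ_{M4} = (x + 5)^2, χ_{M5} = (x + 5)^2.

{M1, M2, M4, M5}: invariant factors (x + 5)^2.

{M3}: invariant factors x^2.

Matrices are similar if and only if their invariant-factor lists agree; the partition into similarity classes is {M1, M2, M4, M5}, {M3}.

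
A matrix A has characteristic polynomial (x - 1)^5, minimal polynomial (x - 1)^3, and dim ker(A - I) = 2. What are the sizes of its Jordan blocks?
λ = 1: algebraic multiplicity 5 (exponent in χ_A), largest block size 3 (exponent in m_A), 2 blocks (geometric multiplicity). These force block sizes [3, 2].

Jordan blocks: (1, 3), (1, 2)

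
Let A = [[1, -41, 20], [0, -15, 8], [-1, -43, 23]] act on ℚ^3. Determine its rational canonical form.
The invariant factors of A (the non-unit diagonal entries of the Smith normal form of xI - A over ℚ[x]) are (x - 3)^3, each dividing the next. The characteristic polynomial is their product, (x - 3)^3.

The rational canonical form is the block-diagonal matrix of companion matrices C(f_i):
R = [[0, 0, 27], [1, 0, -27], [0, 1, 9]].

R = [[0, 0, 27], [1, 0, -27], [0, 1, 9]]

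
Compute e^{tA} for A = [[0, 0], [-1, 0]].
e^{tA} = [[1, 0], [-t, 1]]

A has Jordan form J = [[0, 1], [0, 0]] with A = PJP^{-1}, so e^{tA} = P e^{tJ} P^{-1}.

For a Jordan block J_k(λ), e^{tJ_k(λ)} = e^{λt} · (I + tN + t^2 N^2/2! + ... + t^{k-1} N^{k-1}/(k-1)!) where N is the nilpotent superdiagonal part.

Assembling the blocks and conjugating back gives the entries of e^{tA} as shown above.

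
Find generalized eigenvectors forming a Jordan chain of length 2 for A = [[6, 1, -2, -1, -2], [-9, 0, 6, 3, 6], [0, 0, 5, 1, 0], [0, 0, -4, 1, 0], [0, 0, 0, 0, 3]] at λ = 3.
v_1 = [[0, -1, 0, 0, -1]]^T, v_2 = [[1, -3, 0, 0, 0]]^T

We seek v_1 ∈ ker((A - 3I)^2) \ ker(A - 3I), then set v_{i+1} = (A - 3I) v_i.

One such chain is v_1 = [[0, -1, 0, 0, -1]]^T, v_2 = [[1, -3, 0, 0, 0]]^T. Check: (A - 3I) v_2 = [[0, 0, 0, 0, 0]]^T = 0.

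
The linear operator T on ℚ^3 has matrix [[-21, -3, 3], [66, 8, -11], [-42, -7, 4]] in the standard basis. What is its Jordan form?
The characteristic polynomial is det(xI - A) = (x + 3)^3, so the eigenvalues are -3 (algebraic multiplicity 3).

For λ = -3: rank(A + 3I) = 1, rank((A + 3I)^2) = 0. The eigenspace has dimension 3 - 1 = 2, so there are 2 Jordan blocks; the rank sequence gives block sizes [2, 1].

Assembling the blocks gives the Jordan form J above.

J = [[-3, 1, 0], [0, -3, 0], [0, 0, -3]]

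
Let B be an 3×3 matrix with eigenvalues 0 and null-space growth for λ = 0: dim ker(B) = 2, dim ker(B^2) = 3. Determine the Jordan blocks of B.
Jordan blocks: (0, 2), (0, 1)

λ = 0: successive nullity increments [2, 1] count blocks of size ≥ k; block sizes are [2, 1].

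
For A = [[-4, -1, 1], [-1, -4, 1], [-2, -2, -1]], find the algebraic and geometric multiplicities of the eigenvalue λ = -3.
algebraic multiplicity 3, geometric multiplicity 2

The characteristic polynomial is (x + 3)^3, so the factor x + 3 appears with exponent 3: the algebraic multiplicity is 3.

rank(A + 3I) = 1, so the eigenspace has dimension 3 - 1 = 2: the geometric multiplicity is 2.

Since 2 < 3, A is not diagonalizable.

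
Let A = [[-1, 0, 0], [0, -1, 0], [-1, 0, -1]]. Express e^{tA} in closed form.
e^{tA} = [[e^{-t}, 0, 0], [0, e^{-t}, 0], [-t*e^{-t}, 0, e^{-t}]]

A has Jordan form J = [[-1, 1, 0], [0, -1, 0], [0, 0, -1]] with A = PJP^{-1}, so e^{tA} = P e^{tJ} P^{-1}.

For a Jordan block J_k(λ), e^{tJ_k(λ)} = e^{λt} · (I + tN + t^2 N^2/2! + ... + t^{k-1} N^{k-1}/(k-1)!) where N is the nilpotent superdiagonal part.

Assembling the blocks and conjugating back gives the entries of e^{tA} as shown above.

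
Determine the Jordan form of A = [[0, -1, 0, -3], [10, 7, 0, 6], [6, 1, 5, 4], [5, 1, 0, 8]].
The characteristic polynomial is det(xI - A) = (x - 5)^4, so the eigenvalues are 5 (algebraic multiplicity 4).

For λ = 5: rank(A - 5I) = 2, rank((A - 5I)^2) = 0. The eigenspace has dimension 4 - 2 = 2, so there are 2 Jordan blocks; the rank sequence gives block sizes [2, 2].

Assembling the blocks gives the Jordan form J above.

J = [[5, 1, 0, 0], [0, 5, 0, 0], [0, 0, 5, 1], [0, 0, 0, 5]]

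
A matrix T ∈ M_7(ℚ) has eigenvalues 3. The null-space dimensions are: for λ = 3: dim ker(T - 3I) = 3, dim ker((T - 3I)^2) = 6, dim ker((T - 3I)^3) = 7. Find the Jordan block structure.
λ = 3: successive nullity increments [3, 3, 1] count blocks of size ≥ k; block sizes are [3, 2, 2].

Jordan blocks: (3, 3), (3, 2), (3, 2)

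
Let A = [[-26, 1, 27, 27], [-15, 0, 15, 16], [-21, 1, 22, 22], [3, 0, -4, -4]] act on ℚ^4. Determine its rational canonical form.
The invariant factors of A (the non-unit diagonal entries of the Smith normal form of xI - A over ℚ[x]) are (x + 1)^3(x + 5), each dividing the next. The characteristic polynomial is their product, (x + 1)^3(x + 5).

The rational canonical form is the block-diagonal matrix of companion matrices C(f_i):
R = [[0, 0, 0, -5], [1, 0, 0, -16], [0, 1, 0, -18], [0, 0, 1, -8]].

R = [[0, 0, 0, -5], [1, 0, 0, -16], [0, 1, 0, -18], [0, 0, 1, -8]]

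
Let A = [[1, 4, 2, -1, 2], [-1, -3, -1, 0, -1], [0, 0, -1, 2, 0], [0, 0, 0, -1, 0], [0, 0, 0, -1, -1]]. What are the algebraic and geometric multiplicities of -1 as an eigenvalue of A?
algebraic multiplicity 5, geometric multiplicity 3

The characteristic polynomial is (x + 1)^5, so the factor x + 1 appears with exponent 5: the algebraic multiplicity is 5.

rank(A + I) = 2, so the eigenspace has dimension 5 - 2 = 3: the geometric multiplicity is 3.

Since 3 < 5, A is not diagonalizable.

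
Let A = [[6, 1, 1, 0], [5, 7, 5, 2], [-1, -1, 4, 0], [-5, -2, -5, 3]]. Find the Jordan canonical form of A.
J = [[5, 1, 0, 0], [0, 5, 1, 0], [0, 0, 5, 0], [0, 0, 0, 5]]

The characteristic polynomial is det(xI - A) = (x - 5)^4, so the eigenvalues are 5 (algebraic multiplicity 4).

For λ = 5: rank(A - 5I) = 2, rank((A - 5I)^2) = 1, rank((A - 5I)^3) = 0. The eigenspace has dimension 4 - 2 = 2, so there are 2 Jordan blocks; the rank sequence gives block sizes [3, 1].

Assembling the blocks gives the Jordan form J above.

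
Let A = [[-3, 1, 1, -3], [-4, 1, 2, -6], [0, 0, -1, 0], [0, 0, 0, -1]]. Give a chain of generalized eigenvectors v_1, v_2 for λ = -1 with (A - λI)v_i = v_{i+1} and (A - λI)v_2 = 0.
v_1 = [[0, 5, 2, 2]]^T, v_2 = [[1, 2, 0, 0]]^T

We seek v_1 ∈ ker((A + I)^2) \ ker(A + I), then set v_{i+1} = (A + I) v_i.

One such chain is v_1 = [[0, 5, 2, 2]]^T, v_2 = [[1, 2, 0, 0]]^T. Check: (A + I) v_2 = [[0, 0, 0, 0]]^T = 0.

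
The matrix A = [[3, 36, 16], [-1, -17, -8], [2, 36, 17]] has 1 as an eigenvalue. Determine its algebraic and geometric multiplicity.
The characteristic polynomial is (x - 1)^3, so the factor x - 1 appears with exponent 3: the algebraic multiplicity is 3.

rank(A - I) = 1, so the eigenspace has dimension 3 - 1 = 2: the geometric multiplicity is 2.

Since 2 < 3, A is not diagonalizable.

algebraic multiplicity 3, geometric multiplicity 2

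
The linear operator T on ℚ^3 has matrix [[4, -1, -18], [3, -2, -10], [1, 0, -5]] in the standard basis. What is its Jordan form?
J = [[-1, 1, 0], [0, -1, 1], [0, 0, -1]]

The characteristic polynomial is det(xI - A) = (x + 1)^3, so the eigenvalues are -1 (algebraic multiplicity 3).

For λ = -1: rank(A + I) = 2, rank((A + I)^2) = 1, rank((A + I)^3) = 0. The eigenspace has dimension 3 - 2 = 1, so there is 1 Jordan block; the rank sequence gives block sizes [3].

Assembling the blocks gives the Jordan form J above.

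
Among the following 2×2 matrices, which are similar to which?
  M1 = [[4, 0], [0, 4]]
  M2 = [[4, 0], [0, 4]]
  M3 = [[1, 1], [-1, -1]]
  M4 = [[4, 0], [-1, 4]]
3 classes: {M1, M2}, {M3}, {M4}

Characteristic polynomials: χ_{M1} = (x - 4)^2, χ_{M2} = (x - 4)^2, χ_{M3} = x^2, χ_{M4} = (x - 4)^2.

{M1, M2}: invariant factors x - 4, x - 4.

{M3}: invariant factors x^2.

{M4}: invariant factors (x - 4)^2.

Matrices are similar if and only if their invariant-factor lists agree; the partition into similarity classes is {M1, M2}, {M3}, {M4}.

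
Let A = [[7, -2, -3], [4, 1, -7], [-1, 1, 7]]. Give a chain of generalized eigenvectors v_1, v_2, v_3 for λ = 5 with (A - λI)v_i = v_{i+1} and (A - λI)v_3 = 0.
v_1 = [[1, 2, 0]]^T, v_2 = [[-2, -4, 1]]^T, v_3 = [[1, 1, 0]]^T

We seek v_1 ∈ ker((A - 5I)^3) \ ker((A - 5I)^2), then set v_{i+1} = (A - 5I) v_i.

One such chain is v_1 = [[1, 2, 0]]^T, v_2 = [[-2, -4, 1]]^T, v_3 = [[1, 1, 0]]^T. Check: (A - 5I) v_3 = [[0, 0, 0]]^T = 0.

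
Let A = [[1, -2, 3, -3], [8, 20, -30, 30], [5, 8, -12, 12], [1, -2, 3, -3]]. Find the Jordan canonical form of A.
J = [[0, 0, 0, 0], [0, 0, 0, 0], [0, 0, 3, 1], [0, 0, 0, 3]]

The characteristic polynomial is det(xI - A) = x^2(x - 3)^2, so the eigenvalues are 0 (algebraic multiplicity 2), 3 (algebraic multiplicity 2).

For λ = 0: rank(A) = 2. The eigenspace has dimension 4 - 2 = 2, so there are 2 Jordan blocks; the rank sequence gives block sizes [1, 1].

For λ = 3: rank(A - 3I) = 3, rank((A - 3I)^2) = 2. The eigenspace has dimension 4 - 3 = 1, so there is 1 Jordan block; the rank sequence gives block sizes [2].

Assembling the blocks gives the Jordan form J above.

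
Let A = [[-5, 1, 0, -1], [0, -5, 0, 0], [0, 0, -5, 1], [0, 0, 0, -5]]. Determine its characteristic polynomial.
χ_A(x) = (x + 5)^4

xI - A = [[x + 5, -1, 0, 1], [0, x + 5, 0, 0], [0, 0, x + 5, -1], [0, 0, 0, x + 5]].

Expanding det(xI - A) along the first row:
det(xI - A) = + (x + 5)·det([[x + 5, 0, 0], [0, x + 5, -1], [0, 0, x + 5]]) - (-1)·det([[0, 0, 0], [0, x + 5, -1], [0, 0, x + 5]]) + (0)·det([[0, x + 5, 0], [0, 0, -1], [0, 0, x + 5]]) - (1)·det([[0, x + 5, 0], [0, 0, x + 5], [0, 0, 0]]).

Evaluating gives χ_A(x) = x^4 + 20x^3 + 150x^2 + 500x + 625 = (x + 5)^4.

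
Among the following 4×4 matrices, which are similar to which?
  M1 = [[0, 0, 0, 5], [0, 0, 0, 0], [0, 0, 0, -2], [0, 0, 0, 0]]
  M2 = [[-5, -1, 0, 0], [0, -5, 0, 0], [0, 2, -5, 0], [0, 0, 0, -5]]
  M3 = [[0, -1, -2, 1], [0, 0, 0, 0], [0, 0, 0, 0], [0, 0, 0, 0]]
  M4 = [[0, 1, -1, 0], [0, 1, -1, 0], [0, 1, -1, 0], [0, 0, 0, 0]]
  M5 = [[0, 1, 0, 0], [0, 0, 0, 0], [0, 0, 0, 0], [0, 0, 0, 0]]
2 classes: {M1, M3, M4, M5}, {M2}

Characteristic polynomials: χ_{M1} = x^4, χ_{M2} = (x + 5)^4, χ_{M3} = x^4, χ_{M4} = x^4, χ_{M5} = x^4.

{M1, M3, M4, M5}: invariant factors x, x, x^2.

{M2}: invariant factors x + 5, x + 5, (x + 5)^2.

Matrices are similar if and only if their invariant-factor lists agree; the partition into similarity classes is {M1, M3, M4, M5}, {M2}.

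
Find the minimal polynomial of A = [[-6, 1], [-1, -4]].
The characteristic polynomial factors as (x + 5)^2. The minimal polynomial is ∏(x - λ)^{k_λ} where k_λ is the size of the largest Jordan block at λ.

For λ = -5: rank(A + 5I) = 1, and the largest Jordan block has size 2 (the smallest k with rank((A + 5I)^k) = rank((A + 5I)^(k+1))).

So m_A(x) = (x + 5)^2.

m_A(x) = (x + 5)^2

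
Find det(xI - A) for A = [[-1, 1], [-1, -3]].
xI - A = [[x + 1, -1], [1, x + 3]].

Expanding det(xI - A) along the first row:
det(xI - A) = + (x + 1)·det([[x + 3]]) - (-1)·det([[1]]).

Evaluating gives χ_A(x) = x^2 + 4x + 4 = (x + 2)^2.

χ_A(x) = (x + 2)^2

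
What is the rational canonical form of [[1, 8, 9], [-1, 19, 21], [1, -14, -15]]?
R = [[0, 0, 12], [1, 0, -12], [0, 1, 5]]

The invariant factors of A (the non-unit diagonal entries of the Smith normal form of xI - A over ℚ[x]) are (x - 2)(x^2 - 3x + 6), each dividing the next. The characteristic polynomial is their product, (x - 2)(x^2 - 3x + 6).

The rational canonical form is the block-diagonal matrix of companion matrices C(f_i):
R = [[0, 0, 12], [1, 0, -12], [0, 1, 5]].

Note the characteristic polynomial does not split into linear factors over ℚ, so A has no Jordan form over ℚ; the rational canonical form exists over any field.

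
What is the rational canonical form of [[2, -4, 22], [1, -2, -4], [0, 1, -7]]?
R = [[0, 0, 30], [1, 0, -4], [0, 1, -7]]

The invariant factors of A (the non-unit diagonal entries of the Smith normal form of xI - A over ℚ[x]) are (x + 5)(x^2 + 2x - 6), each dividing the next. The characteristic polynomial is their product, (x + 5)(x^2 + 2x - 6).

The rational canonical form is the block-diagonal matrix of companion matrices C(f_i):
R = [[0, 0, 30], [1, 0, -4], [0, 1, -7]].

Note the characteristic polynomial does not split into linear factors over ℚ, so A has no Jordan form over ℚ; the rational canonical form exists over any field.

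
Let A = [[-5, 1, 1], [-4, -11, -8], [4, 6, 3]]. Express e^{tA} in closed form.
A has Jordan form J = [[-5, 1, 0], [0, -5, 0], [0, 0, -3]] with A = PJP^{-1}, so e^{tA} = P e^{tJ} P^{-1}.

For a Jordan block J_k(λ), e^{tJ_k(λ)} = e^{λt} · (I + tN + t^2 N^2/2! + ... + t^{k-1} N^{k-1}/(k-1)!) where N is the nilpotent superdiagonal part.

Assembling the blocks and conjugating back gives the entries of e^{tA} as shown above.

e^{tA} = [[e^{-5*t}, t*e^{-5*t}, t*e^{-5*t}], [2*(1 - e^{2*t})*e^{-5*t}, (2*t - 4*e^{2*t} + 5)*e^{-5*t}, (2*t - 5*e^{2*t} + 5)*e^{-5*t}], [(2*e^{2*t} - 2)*e^{-5*t}, 2*(-t + 2*e^{2*t} - 2)*e^{-5*t}, (-2*t + 5*e^{2*t} - 4)*e^{-5*t}]]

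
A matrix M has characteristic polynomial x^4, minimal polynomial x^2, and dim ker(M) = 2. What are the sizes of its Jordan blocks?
Jordan blocks: (0, 2), (0, 2)

λ = 0: algebraic multiplicity 4 (exponent in χ_M), largest block size 2 (exponent in m_M), 2 blocks (geometric multiplicity). These force block sizes [2, 2].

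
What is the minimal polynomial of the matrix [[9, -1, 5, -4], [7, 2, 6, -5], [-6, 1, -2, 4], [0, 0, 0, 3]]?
The characteristic polynomial factors as (x - 3)^4. The minimal polynomial is ∏(x - λ)^{k_λ} where k_λ is the size of the largest Jordan block at λ.

For λ = 3: rank(A - 3I) = 2, and the largest Jordan block has size 3 (the smallest k with rank((A - 3I)^k) = rank((A - 3I)^(k+1))).

So m_A(x) = (x - 3)^3.

m_A(x) = (x - 3)^3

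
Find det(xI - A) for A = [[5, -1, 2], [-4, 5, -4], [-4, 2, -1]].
xI - A = [[x - 5, 1, -2], [4, x - 5, 4], [4, -2, x + 1]].

Expanding det(xI - A) along the first row:
det(xI - A) = + (x - 5)·det([[x - 5, 4], [-2, x + 1]]) - (1)·det([[4, 4], [4, x + 1]]) + (-2)·det([[4, x - 5], [4, -2]]).

Evaluating gives χ_A(x) = x^3 - 9x^2 + 27x - 27 = (x - 3)^3.

χ_A(x) = (x - 3)^3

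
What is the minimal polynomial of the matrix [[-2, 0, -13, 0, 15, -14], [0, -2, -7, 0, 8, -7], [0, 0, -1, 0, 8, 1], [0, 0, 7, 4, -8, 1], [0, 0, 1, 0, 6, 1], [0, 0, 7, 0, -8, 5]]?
m_A(x) = (x - 6)^2(x - 4)(x + 2)^2

The characteristic polynomial factors as (x - 6)^2(x - 4)(x + 2)^3. The minimal polynomial is ∏(x - λ)^{k_λ} where k_λ is the size of the largest Jordan block at λ.

For λ = -2: rank(A + 2I) = 4, and the largest Jordan block has size 2 (the smallest k with rank((A + 2I)^k) = rank((A + 2I)^(k+1))).
For λ = 4: rank(A - 4I) = 5, and the largest Jordan block has size 1 (the smallest k with rank((A - 4I)^k) = rank((A - 4I)^(k+1))).
For λ = 6: rank(A - 6I) = 5, and the largest Jordan block has size 2 (the smallest k with rank((A - 6I)^k) = rank((A - 6I)^(k+1))).

So m_A(x) = (x - 6)^2(x - 4)(x + 2)^2.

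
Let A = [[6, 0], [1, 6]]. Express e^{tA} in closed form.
A has Jordan form J = [[6, 1], [0, 6]] with A = PJP^{-1}, so e^{tA} = P e^{tJ} P^{-1}.

For a Jordan block J_k(λ), e^{tJ_k(λ)} = e^{λt} · (I + tN + t^2 N^2/2! + ... + t^{k-1} N^{k-1}/(k-1)!) where N is the nilpotent superdiagonal part.

Assembling the blocks and conjugating back gives the entries of e^{tA} as shown above.

e^{tA} = [[e^{6*t}, 0], [t*e^{6*t}, e^{6*t}]]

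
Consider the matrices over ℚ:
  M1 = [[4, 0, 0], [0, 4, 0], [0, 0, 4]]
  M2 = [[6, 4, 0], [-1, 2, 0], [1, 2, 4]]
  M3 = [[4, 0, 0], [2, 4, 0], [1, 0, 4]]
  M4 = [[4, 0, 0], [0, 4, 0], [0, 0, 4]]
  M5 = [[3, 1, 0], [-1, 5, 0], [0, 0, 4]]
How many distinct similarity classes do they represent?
Characteristic polynomials: χ_{M1} = (x - 4)^3, χ_{M2} = (x - 4)^3, χ_{M3} = (x - 4)^3, χ_{M4} = (x - 4)^3, χ_{M5} = (x - 4)^3.

{M1, M4}: invariant factors x - 4, x - 4, x - 4.

{M2, M3, M5}: invariant factors x - 4, (x - 4)^2.

Matrices are similar if and only if their invariant-factor lists agree; the partition into similarity classes is {M1, M4}, {M2, M3, M5}.

2 classes: {M1, M4}, {M2, M3, M5}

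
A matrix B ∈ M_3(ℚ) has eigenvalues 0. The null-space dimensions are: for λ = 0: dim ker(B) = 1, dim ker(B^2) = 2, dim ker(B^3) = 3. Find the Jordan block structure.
Jordan blocks: (0, 3)

λ = 0: successive nullity increments [1, 1, 1] count blocks of size ≥ k; block sizes are [3].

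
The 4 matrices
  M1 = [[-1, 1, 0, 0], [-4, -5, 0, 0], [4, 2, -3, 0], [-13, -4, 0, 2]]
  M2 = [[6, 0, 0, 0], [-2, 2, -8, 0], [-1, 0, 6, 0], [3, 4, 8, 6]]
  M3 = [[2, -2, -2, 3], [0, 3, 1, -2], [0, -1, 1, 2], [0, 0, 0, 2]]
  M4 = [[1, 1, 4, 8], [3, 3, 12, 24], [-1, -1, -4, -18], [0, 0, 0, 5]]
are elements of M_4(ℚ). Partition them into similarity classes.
Characteristic polynomials: χ_{M1} = (x - 2)(x + 3)^3, χ_{M2} = (x - 6)^3(x - 2), χ_{M3} = (x - 2)^4, χ_{M4} = x^3(x - 5).

{M1}: invariant factors x + 3, (x - 2)(x + 3)^2.

{M2}: invariant factors x - 6, (x - 6)^2(x - 2).

{M3}: invariant factors (x - 2)^2, (x - 2)^2.

{M4}: invariant factors x, x^2(x - 5).

Matrices are similar if and only if their invariant-factor lists agree; the partition into similarity classes is {M1}, {M2}, {M3}, {M4}.

4 classes: {M1}, {M2}, {M3}, {M4}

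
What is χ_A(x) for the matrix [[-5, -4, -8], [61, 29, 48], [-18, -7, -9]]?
χ_A(x) = (x - 5)^3

xI - A = [[x + 5, 4, 8], [-61, x - 29, -48], [18, 7, x + 9]].

Expanding det(xI - A) along the first row:
det(xI - A) = + (x + 5)·det([[x - 29, -48], [7, x + 9]]) - (4)·det([[-61, -48], [18, x + 9]]) + (8)·det([[-61, x - 29], [18, 7]]).

Evaluating gives χ_A(x) = x^3 - 15x^2 + 75x - 125 = (x - 5)^3.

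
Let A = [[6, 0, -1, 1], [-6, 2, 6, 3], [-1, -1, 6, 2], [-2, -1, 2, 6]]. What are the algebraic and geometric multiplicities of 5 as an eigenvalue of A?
The characteristic polynomial is (x - 5)^4, so the factor x - 5 appears with exponent 4: the algebraic multiplicity is 4.

rank(A - 5I) = 2, so the eigenspace has dimension 4 - 2 = 2: the geometric multiplicity is 2.

Since 2 < 4, A is not diagonalizable.

algebraic multiplicity 4, geometric multiplicity 2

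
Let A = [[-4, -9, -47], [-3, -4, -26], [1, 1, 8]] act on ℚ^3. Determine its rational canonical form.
R = [[0, 0, -5], [1, 0, 2], [0, 1, 0]]

The invariant factors of A (the non-unit diagonal entries of the Smith normal form of xI - A over ℚ[x]) are x^3 - 2x + 5, each dividing the next. The characteristic polynomial is their product, x^3 - 2x + 5.

The rational canonical form is the block-diagonal matrix of companion matrices C(f_i):
R = [[0, 0, -5], [1, 0, 2], [0, 1, 0]].

Note the characteristic polynomial does not split into linear factors over ℚ, so A has no Jordan form over ℚ; the rational canonical form exists over any field.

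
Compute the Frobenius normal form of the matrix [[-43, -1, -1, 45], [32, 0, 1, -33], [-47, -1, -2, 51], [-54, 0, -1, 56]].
R = [[0, 0, 0, 50], [1, 0, 0, 5], [0, 1, 0, -33], [0, 0, 1, 11]]

The invariant factors of A (the non-unit diagonal entries of the Smith normal form of xI - A over ℚ[x]) are (x - 5)^2(x - 2)(x + 1), each dividing the next. The characteristic polynomial is their product, (x - 5)^2(x - 2)(x + 1).

The rational canonical form is the block-diagonal matrix of companion matrices C(f_i):
R = [[0, 0, 0, 50], [1, 0, 0, 5], [0, 1, 0, -33], [0, 0, 1, 11]].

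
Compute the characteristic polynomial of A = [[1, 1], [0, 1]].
xI - A = [[x - 1, -1], [0, x - 1]].

Expanding det(xI - A) along the first row:
det(xI - A) = + (x - 1)·det([[x - 1]]) - (-1)·det([[0]]).

Evaluating gives χ_A(x) = x^2 - 2x + 1 = (x - 1)^2.

χ_A(x) = (x - 1)^2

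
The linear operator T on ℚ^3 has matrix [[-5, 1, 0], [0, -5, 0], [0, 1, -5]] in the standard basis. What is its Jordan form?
J = [[-5, 1, 0], [0, -5, 0], [0, 0, -5]]

The characteristic polynomial is det(xI - A) = (x + 5)^3, so the eigenvalues are -5 (algebraic multiplicity 3).

For λ = -5: rank(A + 5I) = 1, rank((A + 5I)^2) = 0. The eigenspace has dimension 3 - 1 = 2, so there are 2 Jordan blocks; the rank sequence gives block sizes [2, 1].

Assembling the blocks gives the Jordan form J above.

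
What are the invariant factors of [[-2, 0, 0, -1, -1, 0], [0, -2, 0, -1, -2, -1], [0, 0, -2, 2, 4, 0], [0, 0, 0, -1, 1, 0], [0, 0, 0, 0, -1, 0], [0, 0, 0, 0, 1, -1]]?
The Jordan structure of A has elementary divisors (x + 2), (x + 2), (x + 2), (x + 1)^2, (x + 1). Arranging the block sizes at each eigenvalue in decreasing order and taking row products gives the invariant factors.

Invariant factors (smallest first, each dividing the next): x + 2, (x + 1)(x + 2), (x + 1)^2(x + 2).

Check: the last factor (x + 1)^2(x + 2) is the minimal polynomial, and the product (x + 1)^3(x + 2)^3 is the characteristic polynomial.

x + 2, (x + 1)(x + 2), (x + 1)^2(x + 2)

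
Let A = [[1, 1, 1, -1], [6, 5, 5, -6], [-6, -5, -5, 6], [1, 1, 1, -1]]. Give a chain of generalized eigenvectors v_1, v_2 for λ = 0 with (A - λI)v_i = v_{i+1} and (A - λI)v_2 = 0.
v_1 = [[-1, 6, -4, 0]]^T, v_2 = [[1, 4, -4, 1]]^T

We seek v_1 ∈ ker(A^2) \ ker(A), then set v_{i+1} = A v_i.

One such chain is v_1 = [[-1, 6, -4, 0]]^T, v_2 = [[1, 4, -4, 1]]^T. Check: A v_2 = [[0, 0, 0, 0]]^T = 0.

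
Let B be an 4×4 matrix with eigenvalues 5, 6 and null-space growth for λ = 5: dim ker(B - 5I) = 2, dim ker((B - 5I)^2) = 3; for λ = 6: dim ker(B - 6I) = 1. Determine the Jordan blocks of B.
λ = 5: successive nullity increments [2, 1] count blocks of size ≥ k; block sizes are [2, 1].
λ = 6: successive nullity increments [1] count blocks of size ≥ k; block sizes are [1].

Jordan blocks: (5, 2), (5, 1), (6, 1)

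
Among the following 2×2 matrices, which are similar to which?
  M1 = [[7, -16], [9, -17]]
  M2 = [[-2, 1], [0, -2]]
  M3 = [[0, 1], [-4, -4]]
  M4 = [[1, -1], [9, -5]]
Characteristic polynomials: χ_{M1} = (x + 5)^2, χ_{M2} = (x + 2)^2, χ_{M3} = (x + 2)^2, χ_{M4} = (x + 2)^2.

{M1}: invariant factors (x + 5)^2.

{M2, M3, M4}: invariant factors (x + 2)^2.

Matrices are similar if and only if their invariant-factor lists agree; the partition into similarity classes is {M1}, {M2, M3, M4}.

2 classes: {M1}, {M2, M3, M4}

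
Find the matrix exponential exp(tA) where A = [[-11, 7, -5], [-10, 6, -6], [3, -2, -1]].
e^{tA} = [[(-2*t^2 - 9*t + 1)*e^{-2*t}, t*(3*t + 14)*e^{-2*t}/2, t*(-t - 5)*e^{-2*t}], [2*t*(-2*t - 5)*e^{-2*t}, (3*t^2 + 8*t + 1)*e^{-2*t}, 2*t*(-t - 3)*e^{-2*t}], [t*(3 - 2*t)*e^{-2*t}, t*(3*t - 4)*e^{-2*t}/2, (-t^2 + t + 1)*e^{-2*t}]]

A has Jordan form J = [[-2, 1, 0], [0, -2, 1], [0, 0, -2]] with A = PJP^{-1}, so e^{tA} = P e^{tJ} P^{-1}.

For a Jordan block J_k(λ), e^{tJ_k(λ)} = e^{λt} · (I + tN + t^2 N^2/2! + ... + t^{k-1} N^{k-1}/(k-1)!) where N is the nilpotent superdiagonal part.

Assembling the blocks and conjugating back gives the entries of e^{tA} as shown above.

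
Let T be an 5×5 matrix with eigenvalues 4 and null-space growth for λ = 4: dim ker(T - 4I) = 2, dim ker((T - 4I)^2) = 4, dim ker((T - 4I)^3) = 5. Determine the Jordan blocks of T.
λ = 4: successive nullity increments [2, 2, 1] count blocks of size ≥ k; block sizes are [3, 2].

Jordan blocks: (4, 3), (4, 2)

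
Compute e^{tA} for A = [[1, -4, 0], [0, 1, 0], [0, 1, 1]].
e^{tA} = [[e^{t}, -4*t*e^{t}, 0], [0, e^{t}, 0], [0, t*e^{t}, e^{t}]]

A has Jordan form J = [[1, 1, 0], [0, 1, 0], [0, 0, 1]] with A = PJP^{-1}, so e^{tA} = P e^{tJ} P^{-1}.

For a Jordan block J_k(λ), e^{tJ_k(λ)} = e^{λt} · (I + tN + t^2 N^2/2! + ... + t^{k-1} N^{k-1}/(k-1)!) where N is the nilpotent superdiagonal part.

Assembling the blocks and conjugating back gives the entries of e^{tA} as shown above.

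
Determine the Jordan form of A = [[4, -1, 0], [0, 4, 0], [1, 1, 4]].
The characteristic polynomial is det(xI - A) = (x - 4)^3, so the eigenvalues are 4 (algebraic multiplicity 3).

For λ = 4: rank(A - 4I) = 2, rank((A - 4I)^2) = 1, rank((A - 4I)^3) = 0. The eigenspace has dimension 3 - 2 = 1, so there is 1 Jordan block; the rank sequence gives block sizes [3].

Assembling the blocks gives the Jordan form J above.

J = [[4, 1, 0], [0, 4, 1], [0, 0, 4]]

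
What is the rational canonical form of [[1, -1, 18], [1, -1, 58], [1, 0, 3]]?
R = [[0, 0, -40], [1, 0, 18], [0, 1, 3]]

The invariant factors of A (the non-unit diagonal entries of the Smith normal form of xI - A over ℚ[x]) are (x - 5)(x - 2)(x + 4), each dividing the next. The characteristic polynomial is their product, (x - 5)(x - 2)(x + 4).

The rational canonical form is the block-diagonal matrix of companion matrices C(f_i):
R = [[0, 0, -40], [1, 0, 18], [0, 1, 3]].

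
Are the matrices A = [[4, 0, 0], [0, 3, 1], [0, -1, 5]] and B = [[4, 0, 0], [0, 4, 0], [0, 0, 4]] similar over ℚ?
Both have characteristic polynomial (x - 4)^3, but the minimal polynomial of A is (x - 4)^2 while the minimal polynomial of B is x - 4. The minimal polynomial is a similarity invariant, so A and B are not similar.

No.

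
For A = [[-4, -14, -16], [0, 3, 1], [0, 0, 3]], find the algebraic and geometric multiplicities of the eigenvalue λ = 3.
The characteristic polynomial is (x - 3)^2(x + 4), so the factor x - 3 appears with exponent 2: the algebraic multiplicity is 2.

rank(A - 3I) = 2, so the eigenspace has dimension 3 - 2 = 1: the geometric multiplicity is 1.

Since 1 < 2, A is not diagonalizable.

algebraic multiplicity 2, geometric multiplicity 1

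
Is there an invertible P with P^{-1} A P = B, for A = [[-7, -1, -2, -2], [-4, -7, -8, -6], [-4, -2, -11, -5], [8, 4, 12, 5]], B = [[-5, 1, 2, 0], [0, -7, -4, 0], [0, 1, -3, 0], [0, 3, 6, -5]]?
Both have characteristic polynomial (x + 5)^4 and minimal polynomial (x + 5)^2. But rank(A + 5I) = 2 for A while rank(B + 5I) = 1 for B, so the number of Jordan blocks at λ = -5 differs. A and B are not similar.

No.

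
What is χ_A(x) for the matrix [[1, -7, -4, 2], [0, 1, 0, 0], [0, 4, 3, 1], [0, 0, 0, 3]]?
χ_A(x) = (x - 3)^2(x - 1)^2

xI - A = [[x - 1, 7, 4, -2], [0, x - 1, 0, 0], [0, -4, x - 3, -1], [0, 0, 0, x - 3]].

Expanding det(xI - A) along the first row:
det(xI - A) = + (x - 1)·det([[x - 1, 0, 0], [-4, x - 3, -1], [0, 0, x - 3]]) - (7)·det([[0, 0, 0], [0, x - 3, -1], [0, 0, x - 3]]) + (4)·det([[0, x - 1, 0], [0, -4, -1], [0, 0, x - 3]]) - (-2)·det([[0, x - 1, 0], [0, -4, x - 3], [0, 0, 0]]).

Evaluating gives χ_A(x) = x^4 - 8x^3 + 22x^2 - 24x + 9 = (x - 3)^2(x - 1)^2.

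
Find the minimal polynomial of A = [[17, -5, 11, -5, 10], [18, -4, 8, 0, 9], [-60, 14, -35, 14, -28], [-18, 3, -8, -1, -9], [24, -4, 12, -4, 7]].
The characteristic polynomial factors as (x + 1)^2(x + 4)(x + 5)^2. The minimal polynomial is ∏(x - λ)^{k_λ} where k_λ is the size of the largest Jordan block at λ.

For λ = -5: rank(A + 5I) = 4, and the largest Jordan block has size 2 (the smallest k with rank((A + 5I)^k) = rank((A + 5I)^(k+1))).
For λ = -4: rank(A + 4I) = 4, and the largest Jordan block has size 1 (the smallest k with rank((A + 4I)^k) = rank((A + 4I)^(k+1))).
For λ = -1: rank(A + I) = 3, and the largest Jordan block has size 1 (the smallest k with rank((A + I)^k) = rank((A + I)^(k+1))).

So m_A(x) = (x + 1)(x + 4)(x + 5)^2.

m_A(x) = (x + 1)(x + 4)(x + 5)^2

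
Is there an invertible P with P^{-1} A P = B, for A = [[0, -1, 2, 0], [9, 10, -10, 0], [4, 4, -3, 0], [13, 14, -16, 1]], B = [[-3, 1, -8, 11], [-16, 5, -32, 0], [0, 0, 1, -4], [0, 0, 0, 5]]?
No.

Both have characteristic polynomial (x - 5)(x - 1)^3, but the minimal polynomial of A is (x - 5)(x - 1)^3 while the minimal polynomial of B is (x - 5)(x - 1)^2. The minimal polynomial is a similarity invariant, so A and B are not similar.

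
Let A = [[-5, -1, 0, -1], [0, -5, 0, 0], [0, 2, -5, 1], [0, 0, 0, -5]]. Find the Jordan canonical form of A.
J = [[-5, 1, 0, 0], [0, -5, 0, 0], [0, 0, -5, 1], [0, 0, 0, -5]]

The characteristic polynomial is det(xI - A) = (x + 5)^4, so the eigenvalues are -5 (algebraic multiplicity 4).

For λ = -5: rank(A + 5I) = 2, rank((A + 5I)^2) = 0. The eigenspace has dimension 4 - 2 = 2, so there are 2 Jordan blocks; the rank sequence gives block sizes [2, 2].

Assembling the blocks gives the Jordan form J above.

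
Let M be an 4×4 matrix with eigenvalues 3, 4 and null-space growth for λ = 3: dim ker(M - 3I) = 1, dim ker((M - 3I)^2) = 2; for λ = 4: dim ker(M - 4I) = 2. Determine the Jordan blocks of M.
Jordan blocks: (3, 2), (4, 1), (4, 1)

λ = 3: successive nullity increments [1, 1] count blocks of size ≥ k; block sizes are [2].
λ = 4: successive nullity increments [2] count blocks of size ≥ k; block sizes are [1, 1].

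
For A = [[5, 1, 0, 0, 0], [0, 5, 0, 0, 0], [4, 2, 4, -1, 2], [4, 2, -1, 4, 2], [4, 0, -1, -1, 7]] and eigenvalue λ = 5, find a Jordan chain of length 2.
v_1 = [[0, 1, 2, 0, 0]]^T, v_2 = [[1, 0, 0, 0, -2]]^T

We seek v_1 ∈ ker((A - 5I)^2) \ ker(A - 5I), then set v_{i+1} = (A - 5I) v_i.

One such chain is v_1 = [[0, 1, 2, 0, 0]]^T, v_2 = [[1, 0, 0, 0, -2]]^T. Check: (A - 5I) v_2 = [[0, 0, 0, 0, 0]]^T = 0.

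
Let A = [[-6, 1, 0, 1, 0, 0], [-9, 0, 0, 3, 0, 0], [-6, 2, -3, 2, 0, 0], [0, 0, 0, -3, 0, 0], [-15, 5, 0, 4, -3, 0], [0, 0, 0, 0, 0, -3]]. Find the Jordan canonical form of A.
J = [[-3, 1, 0, 0, 0, 0], [0, -3, 0, 0, 0, 0], [0, 0, -3, 1, 0, 0], [0, 0, 0, -3, 0, 0], [0, 0, 0, 0, -3, 0], [0, 0, 0, 0, 0, -3]]

The characteristic polynomial is det(xI - A) = (x + 3)^6, so the eigenvalues are -3 (algebraic multiplicity 6).

For λ = -3: rank(A + 3I) = 2, rank((A + 3I)^2) = 0. The eigenspace has dimension 6 - 2 = 4, so there are 4 Jordan blocks; the rank sequence gives block sizes [2, 2, 1, 1].

Assembling the blocks gives the Jordan form J above.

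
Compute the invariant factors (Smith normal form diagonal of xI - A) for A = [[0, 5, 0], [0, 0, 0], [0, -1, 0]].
x, x^2

The Jordan structure of A has elementary divisors x^2, x. Arranging the block sizes at each eigenvalue in decreasing order and taking row products gives the invariant factors.

Invariant factors (smallest first, each dividing the next): x, x^2.

Check: the last factor x^2 is the minimal polynomial, and the product x^3 is the characteristic polynomial.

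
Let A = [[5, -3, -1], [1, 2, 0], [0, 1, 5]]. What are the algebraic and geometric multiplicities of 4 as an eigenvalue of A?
The characteristic polynomial is (x - 4)^3, so the factor x - 4 appears with exponent 3: the algebraic multiplicity is 3.

rank(A - 4I) = 2, so the eigenspace has dimension 3 - 2 = 1: the geometric multiplicity is 1.

Since 1 < 3, A is not diagonalizable.

algebraic multiplicity 3, geometric multiplicity 1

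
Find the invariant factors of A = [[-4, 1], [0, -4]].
The Jordan structure of A has elementary divisors (x + 4)^2. Arranging the block sizes at each eigenvalue in decreasing order and taking row products gives the invariant factors.

Invariant factors (smallest first, each dividing the next): (x + 4)^2.

Check: the last factor (x + 4)^2 is the minimal polynomial, and the product (x + 4)^2 is the characteristic polynomial.

(x + 4)^2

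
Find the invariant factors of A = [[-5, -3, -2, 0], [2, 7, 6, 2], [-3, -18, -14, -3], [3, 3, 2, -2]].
(x + 2)^2(x + 5)^2

The Jordan structure of A has elementary divisors (x + 5)^2, (x + 2)^2. Arranging the block sizes at each eigenvalue in decreasing order and taking row products gives the invariant factors.

Invariant factors (smallest first, each dividing the next): (x + 2)^2(x + 5)^2.

Check: the last factor (x + 2)^2(x + 5)^2 is the minimal polynomial, and the product (x + 2)^2(x + 5)^2 is the characteristic polynomial.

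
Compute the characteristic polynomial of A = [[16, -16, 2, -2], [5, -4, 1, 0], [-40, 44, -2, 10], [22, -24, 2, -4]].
xI - A = [[x - 16, 16, -2, 2], [-5, x + 4, -1, 0], [40, -44, x + 2, -10], [-22, 24, -2, x + 4]].

Expanding det(xI - A) along the first row:
det(xI - A) = + (x - 16)·det([[x + 4, -1, 0], [-44, x + 2, -10], [24, -2, x + 4]]) - (16)·det([[-5, -1, 0], [40, x + 2, -10], [-22, -2, x + 4]]) + (-2)·det([[-5, x + 4, 0], [40, -44, -10], [-22, 24, x + 4]]) - (2)·det([[-5, x + 4, -1], [40, -44, x + 2], [-22, 24, -2]]).

Evaluating gives χ_A(x) = x^4 - 6x^3 + 12x^2 - 8x = x(x - 2)^3.

χ_A(x) = x(x - 2)^3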